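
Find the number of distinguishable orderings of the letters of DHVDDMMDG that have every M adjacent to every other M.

Treat the 2 copies of M as a single block. The multiset to arrange is then {MM, D, D, D, D, G, H, V}, 8 items in all.
That gives (8)!/(4!) = 1680 arrangements.

1680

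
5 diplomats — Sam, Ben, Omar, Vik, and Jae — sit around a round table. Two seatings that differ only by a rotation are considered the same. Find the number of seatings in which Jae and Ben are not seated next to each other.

12

All circular seatings of 5 people number (4)! = 24.
Seatings with Jae beside Ben: treat them as a block with 2 internal orders, giving 2 × (3)! = 12.
Subtracting, 24 − 12 = 12.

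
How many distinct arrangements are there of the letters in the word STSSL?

20

The 5 letters of STSSL have repeats: S appearing 3 times.
The number of distinct arrangements is 5!/(3!) = 120/6 = 20.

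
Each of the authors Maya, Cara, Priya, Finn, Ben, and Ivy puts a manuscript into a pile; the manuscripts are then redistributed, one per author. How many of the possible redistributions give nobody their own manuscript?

265

Count assignments avoiding every fixed point. For any j of the 6 authors fixed to their own manuscript, the other 6−j can be arranged in (6−j)! ways.
By inclusion–exclusion this is Σ_{j=0}^{6} (−1)^j C(6,j)·(6−j)!.
Computing: 720 − 720 + 360 − 120 + 30 − 6 + 1 = 265.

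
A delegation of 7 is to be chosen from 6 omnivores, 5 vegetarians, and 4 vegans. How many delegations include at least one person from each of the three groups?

With no constraint there are C(15,7) = 6435 possible selections.
Subtract selections that omit an entire group: no omnivores → C(9,7) = 36; no vegetarians → C(10,7) = 120; no vegans → C(11,7) = 330.
Add back selections omitting two groups (i.e. drawn from a single group): C(6,7) + C(5,7) + C(4,7) = 0.
By inclusion–exclusion: 6435 − 486 + 0 = 5949.

5949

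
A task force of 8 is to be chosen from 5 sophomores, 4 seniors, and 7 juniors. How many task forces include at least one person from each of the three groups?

12201

Unrestricted: C(16,8) = 12870 ways to pick any 8 of the 16.
Selections missing a whole group: no sophomores → C(11,8) = 165; no seniors → C(12,8) = 495; no juniors → C(9,8) = 9.
Add back selections omitting two groups (i.e. drawn from a single group): C(5,8) + C(4,8) + C(7,8) = 0.
By inclusion–exclusion: 12870 − 669 + 0 = 12201.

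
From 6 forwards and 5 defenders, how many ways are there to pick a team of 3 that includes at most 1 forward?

70

Split by how many forwards are chosen (0 through 1).
Sum: C(6,0)·C(5,3) + C(6,1)·C(5,2) = 10 + 60 = 70.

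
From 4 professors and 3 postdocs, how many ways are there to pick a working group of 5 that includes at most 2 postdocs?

15

Split by how many postdocs are chosen (0 through 2).
Sum: C(3,0)·C(4,5) + C(3,1)·C(4,4) + C(3,2)·C(4,3) = 0 + 3 + 12 = 15.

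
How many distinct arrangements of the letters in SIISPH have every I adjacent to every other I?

60

Treat the 2 copies of I as a single block. The multiset to arrange is then {II, H, P, S, S}, 5 items in all.
That gives (5)!/(2!) = 60 arrangements.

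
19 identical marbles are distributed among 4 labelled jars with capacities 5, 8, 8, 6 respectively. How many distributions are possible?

By stars and bars, unrestricted non-negative solutions to x_1+…+x_4 = 19 number C(19+3,3) = 1540.
Subtract solutions that violate a single cap (substitute x_i' = x_i − (cap_i+1)): x_1 ≥ 6 gives C(16,3) = 560; x_2 ≥ 9 gives C(13,3) = 286; x_3 ≥ 9 gives C(13,3) = 286; x_4 ≥ 7 gives C(15,3) = 455. Together 1587.
Add back pairs where two caps are both exceeded: 35 + 35 + 84 + 4 + 20 + 20 = 198.
By inclusion–exclusion the count is 1540 − 1587 + 198 = 151.

151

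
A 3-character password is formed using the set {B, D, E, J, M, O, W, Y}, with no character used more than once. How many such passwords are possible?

336

With no repetition, fill the 3 characters in order: 8 choices, then 7, down to 6.
That product is 8 × 7 × 6 = 336.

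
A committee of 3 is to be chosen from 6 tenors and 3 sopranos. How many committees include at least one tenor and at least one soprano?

Total 3-person selections from all 9: C(9,3) = 84.
Selections missing a whole group: no tenors → C(3,3) = 1; no sopranos → C(6,3) = 20.
Both groups omitted at once is impossible, so 84 − 21 = 63.

63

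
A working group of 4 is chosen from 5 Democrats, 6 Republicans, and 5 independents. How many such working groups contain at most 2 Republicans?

Split by how many Republicans are chosen (0 through 2).
Sum: C(6,0)·C(10,4) + C(6,1)·C(10,3) + C(6,2)·C(10,2) = 210 + 720 + 675 = 1605.

1605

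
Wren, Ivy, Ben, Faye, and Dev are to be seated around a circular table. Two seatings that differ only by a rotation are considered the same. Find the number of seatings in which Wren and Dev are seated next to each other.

Treat {Wren, Dev} as one unit (2 internal orders) and seat the resulting 4 units around the table: (3)! circular arrangements.
So 2 × (3)! = 2 × 6 = 12.

12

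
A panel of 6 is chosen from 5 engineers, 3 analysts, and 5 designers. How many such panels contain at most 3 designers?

1568

Split by how many designers are chosen (0 through 3).
Sum: C(5,0)·C(8,6) + C(5,1)·C(8,5) + C(5,2)·C(8,4) + C(5,3)·C(8,3) = 28 + 280 + 700 + 560 = 1568.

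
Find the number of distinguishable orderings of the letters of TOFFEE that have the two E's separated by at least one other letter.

There are 6!/(2!·2!) = 180 arrangements of TOFFEE in total.
Arrangements with the E's together: treat EE as one letter, giving (5)!/(2!) = 60.
Hence 180 − 60 = 120.

120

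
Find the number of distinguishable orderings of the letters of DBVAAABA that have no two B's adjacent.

630

There are 8!/(4!·2!) = 840 arrangements of DBVAAABA in total.
Arrangements with the B's together: treat BB as one letter, giving (7)!/(4!) = 210.
Hence 840 − 210 = 630.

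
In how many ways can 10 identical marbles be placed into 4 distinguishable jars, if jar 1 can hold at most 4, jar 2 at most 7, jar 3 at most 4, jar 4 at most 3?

89

Ignoring the caps, the number of non-negative solutions to x_1+…+x_4 = 10 is C(13,3) = 286.
Subtract solutions that violate a single cap (substitute x_i' = x_i − (cap_i+1)): x_1 ≥ 5 gives C(8,3) = 56; x_2 ≥ 8 gives C(5,3) = 10; x_3 ≥ 5 gives C(8,3) = 56; x_4 ≥ 4 gives C(9,3) = 84. Together 206.
Add back pairs where two caps are both exceeded: 0 + 1 + 4 + 0 + 0 + 4 = 9.
By inclusion–exclusion the count is 286 − 206 + 9 = 89.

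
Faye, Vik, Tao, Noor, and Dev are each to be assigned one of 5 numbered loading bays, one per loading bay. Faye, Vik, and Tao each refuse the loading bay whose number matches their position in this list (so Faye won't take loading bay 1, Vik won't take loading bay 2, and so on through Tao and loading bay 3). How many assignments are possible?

64

Let Aᵢ (for i ∈ {1, 2, 3}) be the placements that put person i in their forbidden loading bay. Any j of these fix j positions, leaving (5−j)! ways to fill the rest, and there are C(3,j) ways to pick which j.
By inclusion–exclusion, the number of valid placements is Σ_{j=0}^{3} (−1)^j C(3,j)·(5−j)!.
Computing: 120 − 72 + 18 − 2 = 64.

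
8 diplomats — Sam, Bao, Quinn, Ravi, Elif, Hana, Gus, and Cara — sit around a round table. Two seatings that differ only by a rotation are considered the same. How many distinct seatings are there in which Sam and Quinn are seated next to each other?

Glue Sam and Quinn into a block (2 internal orders). Seating 7 units around a circle gives (6)! arrangements.
So 2 × (6)! = 2 × 720 = 1440.

1440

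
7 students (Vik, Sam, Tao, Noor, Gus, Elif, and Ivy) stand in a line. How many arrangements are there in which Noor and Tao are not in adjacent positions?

3600

There are 7! = 5040 arrangements in all. If Noor and Tao are adjacent, merging them into one block gives 2·(6)! = 1440 arrangements.
So 5040 − 1440 = 3600 arrangements keep them apart.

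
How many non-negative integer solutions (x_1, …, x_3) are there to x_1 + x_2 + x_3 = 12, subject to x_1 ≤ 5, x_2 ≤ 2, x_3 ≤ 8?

By stars and bars, unrestricted non-negative solutions to x_1+…+x_3 = 12 number C(12+2,2) = 91.
Subtract solutions that violate a single cap (substitute x_i' = x_i − (cap_i+1)): x_1 ≥ 6 gives C(8,2) = 28; x_2 ≥ 3 gives C(11,2) = 55; x_3 ≥ 9 gives C(5,2) = 10. Together 93.
Add back pairs where two caps are both exceeded: 10 + 0 + 1 = 11.
By inclusion–exclusion the count is 91 − 93 + 11 = 9.

9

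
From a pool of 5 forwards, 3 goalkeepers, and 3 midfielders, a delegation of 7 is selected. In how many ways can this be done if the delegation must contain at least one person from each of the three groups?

Total 7-person selections from all 11: C(11,7) = 330.
Subtract selections that omit an entire group: no forwards → C(6,7) = 0; no goalkeepers → C(8,7) = 8; no midfielders → C(8,7) = 8.
Add back selections omitting two groups (i.e. drawn from a single group): C(5,7) + C(3,7) + C(3,7) = 0.
By inclusion–exclusion: 330 − 16 + 0 = 314.

314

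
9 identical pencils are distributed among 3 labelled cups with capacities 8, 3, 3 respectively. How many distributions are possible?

15

Ignoring the caps, the number of non-negative solutions to x_1+…+x_3 = 9 is C(11,2) = 55.
Subtract solutions that violate a single cap (substitute x_i' = x_i − (cap_i+1)): x_1 ≥ 9 gives C(2,2) = 1; x_2 ≥ 4 gives C(7,2) = 21; x_3 ≥ 4 gives C(7,2) = 21. Together 43.
Add back pairs where two caps are both exceeded: 0 + 0 + 3 = 3.
By inclusion–exclusion the count is 55 − 43 + 3 = 15.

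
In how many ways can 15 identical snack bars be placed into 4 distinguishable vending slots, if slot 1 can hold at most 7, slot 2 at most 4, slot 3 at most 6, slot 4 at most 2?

Without the upper bounds there are C(18,3) = 816 ways to split 15 among 4 vending slots.
Subtract solutions that violate a single cap (substitute x_i' = x_i − (cap_i+1)): x_1 ≥ 8 gives C(10,3) = 120; x_2 ≥ 5 gives C(13,3) = 286; x_3 ≥ 7 gives C(11,3) = 165; x_4 ≥ 3 gives C(15,3) = 455. Together 1026.
Add back pairs where two caps are both exceeded: 10 + 1 + 35 + 20 + 120 + 56 = 242.
Subtract triples: 0 + 0 + 0 + 1 = 1.
By inclusion–exclusion the count is 816 − 1026 + 242 − 1 = 31.

31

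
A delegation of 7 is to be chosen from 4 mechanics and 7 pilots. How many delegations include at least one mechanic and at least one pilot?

329

With no constraint there are C(11,7) = 330 possible selections.
Selections missing a whole group: no mechanics → C(7,7) = 1; no pilots → C(4,7) = 0.
Both groups omitted at once is impossible, so 330 − 1 = 329.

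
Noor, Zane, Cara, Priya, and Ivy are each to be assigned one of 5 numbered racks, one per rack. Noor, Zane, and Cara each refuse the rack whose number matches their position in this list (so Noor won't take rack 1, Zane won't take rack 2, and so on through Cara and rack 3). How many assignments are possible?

64

Let Aᵢ (for i ∈ {1, 2, 3}) be the placements that put person i in their forbidden rack. Any j of these fix j positions, leaving (5−j)! ways to fill the rest, and there are C(3,j) ways to pick which j.
By inclusion–exclusion, the number of valid placements is Σ_{j=0}^{3} (−1)^j C(3,j)·(5−j)!.
Computing: 120 − 72 + 18 − 2 = 64.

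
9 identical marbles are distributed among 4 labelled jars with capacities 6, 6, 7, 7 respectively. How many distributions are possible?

192

By stars and bars, unrestricted non-negative solutions to x_1+…+x_4 = 9 number C(9+3,3) = 220.
Subtract solutions that violate a single cap (substitute x_i' = x_i − (cap_i+1)): x_1 ≥ 7 gives C(5,3) = 10; x_2 ≥ 7 gives C(5,3) = 10; x_3 ≥ 8 gives C(4,3) = 4; x_4 ≥ 8 gives C(4,3) = 4. Together 28.
No two caps can be exceeded simultaneously, so the pair terms are all 0.
By inclusion–exclusion the count is 220 − 28 + 0 = 192.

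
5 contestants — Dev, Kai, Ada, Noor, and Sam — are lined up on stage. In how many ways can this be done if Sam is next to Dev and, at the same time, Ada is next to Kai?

Treat {Sam,Dev} as one block (2 orders) and {Ada,Kai} as another (2 orders).
That leaves 3 units to arrange: 2 × 2 × 3! = 4 × 6 = 24.

24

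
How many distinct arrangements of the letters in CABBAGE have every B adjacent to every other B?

Treat the 2 copies of B as a single block. The multiset to arrange is then {BB, A, A, C, E, G}, 6 items in all.
That gives (6)!/(2!) = 360 arrangements.

360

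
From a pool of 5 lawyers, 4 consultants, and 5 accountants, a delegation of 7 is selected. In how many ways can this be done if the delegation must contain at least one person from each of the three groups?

3240

Total 7-person selections from all 14: C(14,7) = 3432.
Subtract selections that omit an entire group: no lawyers → C(9,7) = 36; no consultants → C(10,7) = 120; no accountants → C(9,7) = 36.
Add back selections omitting two groups (i.e. drawn from a single group): C(5,7) + C(4,7) + C(5,7) = 0.
By inclusion–exclusion: 3432 − 192 + 0 = 3240.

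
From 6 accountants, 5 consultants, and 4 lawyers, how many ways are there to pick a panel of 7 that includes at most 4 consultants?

6390

Split by how many consultants are chosen (0 through 4).
Sum: C(5,0)·C(10,7) + C(5,1)·C(10,6) + C(5,2)·C(10,5) + C(5,3)·C(10,4) + C(5,4)·C(10,3) = 120 + 1050 + 2520 + 2100 + 600 = 6390.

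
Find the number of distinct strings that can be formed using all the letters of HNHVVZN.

630

The 7 letters of HNHVVZN have repeats: H appearing twice, N appearing twice, and V appearing twice.
Dividing 7! = 5040 by 2!·2!·2! = 8 for the repeated letters gives 630.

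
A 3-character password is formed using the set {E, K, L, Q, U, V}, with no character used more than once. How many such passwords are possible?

120

This is a permutation of 3 out of 6: P(6,3) = 6!/3!.
6 × 5 × 4 = 120.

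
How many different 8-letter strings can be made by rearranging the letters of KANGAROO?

Letter multiplicities in KANGAROO: A×2, G×1, K×1, N×1, O×2, R×1.
Dividing 8! = 40320 by 2!·2! = 4 for the repeated letters gives 10080.

10080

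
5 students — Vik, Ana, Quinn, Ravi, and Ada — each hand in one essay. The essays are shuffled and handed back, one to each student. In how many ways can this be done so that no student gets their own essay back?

44

Count assignments avoiding every fixed point. For any j of the 5 students fixed to their own essay, the other 5−j can be arranged in (5−j)! ways.
By inclusion–exclusion this is Σ_{j=0}^{5} (−1)^j C(5,j)·(5−j)!.
Computing: 120 − 120 + 60 − 20 + 5 − 1 = 44.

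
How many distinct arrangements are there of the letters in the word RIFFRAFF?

RIFFRAFF has 8 letters with F appearing 4 times and R appearing twice.
Dividing 8! = 40320 by 4!·2! = 48 for the repeated letters gives 840.

840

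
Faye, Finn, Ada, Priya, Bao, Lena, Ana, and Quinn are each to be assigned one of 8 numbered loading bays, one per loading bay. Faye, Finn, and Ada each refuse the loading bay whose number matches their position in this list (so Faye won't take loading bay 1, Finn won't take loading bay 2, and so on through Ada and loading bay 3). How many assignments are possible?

27240

Let Aᵢ (for i ∈ {1, 2, 3}) be the placements that put person i in their forbidden loading bay. Any j of these fix j positions, leaving (8−j)! ways to fill the rest, and there are C(3,j) ways to pick which j.
By inclusion–exclusion, the number of valid placements is Σ_{j=0}^{3} (−1)^j C(3,j)·(8−j)!.
Computing: 40320 − 15120 + 2160 − 120 = 27240.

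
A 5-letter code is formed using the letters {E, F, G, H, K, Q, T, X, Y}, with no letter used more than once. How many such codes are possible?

15120

Choose and order 5 of the 9 symbols: the first letter has 9 options, the next 8, and so on down to 5.
That product is 9 × 8 × 7 × 6 × 5 = 15120.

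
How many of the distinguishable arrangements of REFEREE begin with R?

With the first slot taken by R, it remains to arrange the other 6 letters (EFEREE).
Those 6 letters have E appearing 4 times, giving (6)!/(4!) = 30.

30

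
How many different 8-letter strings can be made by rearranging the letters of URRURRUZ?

URRURRUZ has 8 letters with R appearing 4 times and U appearing 3 times.
The number of distinct arrangements is 8!/(4!·3!) = 40320/144 = 280.

280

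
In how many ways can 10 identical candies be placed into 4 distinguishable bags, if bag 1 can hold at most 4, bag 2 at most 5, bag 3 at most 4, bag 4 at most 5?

By stars and bars, unrestricted non-negative solutions to x_1+…+x_4 = 10 number C(10+3,3) = 286.
Subtract solutions that violate a single cap (substitute x_i' = x_i − (cap_i+1)): x_1 ≥ 5 gives C(8,3) = 56; x_2 ≥ 6 gives C(7,3) = 35; x_3 ≥ 5 gives C(8,3) = 56; x_4 ≥ 6 gives C(7,3) = 35. Together 182.
Add back pairs where two caps are both exceeded: 0 + 1 + 0 + 0 + 0 + 0 = 1.
By inclusion–exclusion the count is 286 − 182 + 1 = 105.

105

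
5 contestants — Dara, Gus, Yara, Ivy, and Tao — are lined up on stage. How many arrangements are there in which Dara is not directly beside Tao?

72

Of the 5! = 120 arrangements, those with Dara and Tao adjacent number 2 × 4! = 48 (treat the pair as a block with 2 internal orders).
Complementary counting: 120 − 48 = 72.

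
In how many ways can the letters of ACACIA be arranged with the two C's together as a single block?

Treat the 2 copies of C as a single block. The multiset to arrange is then {CC, A, A, A, I}, 5 items in all.
That gives (5)!/(3!) = 20 arrangements.

20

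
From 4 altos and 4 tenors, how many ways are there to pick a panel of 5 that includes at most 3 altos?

52

Split by how many altos are chosen (0 through 3).
Sum: C(4,0)·C(4,5) + C(4,1)·C(4,4) + C(4,2)·C(4,3) + C(4,3)·C(4,2) = 0 + 4 + 24 + 24 = 52.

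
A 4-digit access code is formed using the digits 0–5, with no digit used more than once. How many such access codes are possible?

360

Choose and order 4 of the 6 symbols: the first digit has 6 options, the next 5, then 4, 3.
That product is 6 × 5 × 4 × 3 = 360.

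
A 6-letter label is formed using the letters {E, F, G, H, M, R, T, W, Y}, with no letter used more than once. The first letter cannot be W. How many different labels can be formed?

The first letter has 9−1 = 8 choices (anything except W).
The remaining 5 letters are filled from the other 8 symbols without repetition: 8 × 7 × 6 × 5 × 4 = 6720.
Total: 8 × 6720 = 53760.

53760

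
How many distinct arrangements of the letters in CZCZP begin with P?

Fix P in the first position and arrange the remaining 4 letters.
Those 4 letters have C appearing twice and Z appearing twice, giving (4)!/(2!·2!) = 6.

6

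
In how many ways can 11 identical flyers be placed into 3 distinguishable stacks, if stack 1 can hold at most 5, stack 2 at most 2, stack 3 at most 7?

9

Ignoring the caps, the number of non-negative solutions to x_1+…+x_3 = 11 is C(13,2) = 78.
Subtract solutions that violate a single cap (substitute x_i' = x_i − (cap_i+1)): x_1 ≥ 6 gives C(7,2) = 21; x_2 ≥ 3 gives C(10,2) = 45; x_3 ≥ 8 gives C(5,2) = 10. Together 76.
Add back pairs where two caps are both exceeded: 6 + 0 + 1 = 7.
By inclusion–exclusion the count is 78 − 76 + 7 = 9.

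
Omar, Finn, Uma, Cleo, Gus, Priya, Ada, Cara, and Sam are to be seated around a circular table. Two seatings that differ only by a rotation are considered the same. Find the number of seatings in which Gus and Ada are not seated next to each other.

30240

All circular seatings of 9 people number (8)! = 40320.
Seatings with Gus beside Ada: treat them as a block with 2 internal orders, giving 2 × (7)! = 10080.
Subtracting, 40320 − 10080 = 30240.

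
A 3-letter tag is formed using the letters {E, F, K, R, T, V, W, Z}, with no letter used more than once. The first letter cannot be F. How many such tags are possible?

The first letter has 8−1 = 7 choices (anything except F).
The remaining 2 letters are filled from the other 7 symbols without repetition: 7 × 6 = 42.
Total: 7 × 42 = 294.

294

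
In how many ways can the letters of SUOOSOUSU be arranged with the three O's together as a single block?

Treat the 3 copies of O as a single block. The multiset to arrange is then {OOO, S, S, S, U, U, U}, 7 items in all.
That gives (7)!/(3!·3!) = 140 arrangements.

140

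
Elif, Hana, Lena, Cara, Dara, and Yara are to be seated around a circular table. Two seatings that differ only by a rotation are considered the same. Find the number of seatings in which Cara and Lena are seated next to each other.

Treat {Cara, Lena} as one unit (2 internal orders) and seat the resulting 5 units around the table: (4)! circular arrangements.
So 2 × (4)! = 2 × 24 = 48.

48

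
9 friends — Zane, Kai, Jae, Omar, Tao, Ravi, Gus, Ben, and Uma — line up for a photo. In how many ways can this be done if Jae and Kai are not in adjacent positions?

282240

There are 9! = 362880 arrangements in all. If Jae and Kai are adjacent, merging them into one block gives 2·(8)! = 80640 arrangements.
Complementary counting: 362880 − 80640 = 282240.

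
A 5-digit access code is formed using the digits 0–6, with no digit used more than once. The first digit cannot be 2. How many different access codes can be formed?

The first digit has 7−1 = 6 choices (anything except 2).
The remaining 4 digits are filled from the other 6 symbols without repetition: 6 × 5 × 4 × 3 = 360.
Total: 6 × 360 = 2160.

2160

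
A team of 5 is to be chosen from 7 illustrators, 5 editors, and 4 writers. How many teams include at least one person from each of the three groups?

Total 5-person selections from all 16: C(16,5) = 4368.
Subtract selections that omit an entire group: no illustrators → C(9,5) = 126; no editors → C(11,5) = 462; no writers → C(12,5) = 792.
Add back selections omitting two groups (i.e. drawn from a single group): C(7,5) + C(5,5) + C(4,5) = 22.
By inclusion–exclusion: 4368 − 1380 + 22 = 3010.

3010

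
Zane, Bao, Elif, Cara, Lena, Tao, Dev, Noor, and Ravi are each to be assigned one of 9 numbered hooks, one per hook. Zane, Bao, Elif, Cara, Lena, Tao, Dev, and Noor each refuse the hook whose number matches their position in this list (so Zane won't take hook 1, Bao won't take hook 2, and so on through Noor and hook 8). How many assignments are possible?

148329

Let Aᵢ (for 1 ≤ i ≤ 8) be the placements that put person i in their forbidden hook. Any j of these fix j positions, leaving (9−j)! ways to fill the rest, and there are C(8,j) ways to pick which j.
By inclusion–exclusion, the number of valid placements is Σ_{j=0}^{8} (−1)^j C(8,j)·(9−j)!.
Computing: 362880 − 322560 + 141120 − 40320 + 8400 − 1344 + 168 − 16 + 1 = 148329.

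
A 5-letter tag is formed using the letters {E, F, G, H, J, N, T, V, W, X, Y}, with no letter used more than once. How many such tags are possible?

55440

This is a permutation of 5 out of 11: P(11,5) = 11!/6!.
11 × 10 × 9 × 8 × 7 = 55440.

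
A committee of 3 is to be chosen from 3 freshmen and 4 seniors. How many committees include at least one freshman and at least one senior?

Unrestricted: C(7,3) = 35 ways to pick any 3 of the 7.
Selections missing a whole group: no freshmen → C(4,3) = 4; no seniors → C(3,3) = 1.
Both groups omitted at once is impossible, so 35 − 5 = 30.

30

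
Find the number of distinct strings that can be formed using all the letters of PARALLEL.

PARALLEL has 8 letters with A appearing twice and L appearing 3 times.
So there are 8! / (3!·2!) = 3360 distinguishable arrangements.

3360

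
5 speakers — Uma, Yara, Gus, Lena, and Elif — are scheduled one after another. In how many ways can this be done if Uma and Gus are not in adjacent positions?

Of the 5! = 120 arrangements, those with Uma and Gus adjacent number 2 × 4! = 48 (treat the pair as a block with 2 internal orders).
Complementary counting: 120 − 48 = 72.

72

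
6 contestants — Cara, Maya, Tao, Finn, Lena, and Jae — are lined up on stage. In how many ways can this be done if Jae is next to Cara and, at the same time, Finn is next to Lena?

96

Treat {Jae,Cara} as one block (2 orders) and {Finn,Lena} as another (2 orders).
That leaves 4 units to arrange: 2 × 2 × 4! = 4 × 24 = 96.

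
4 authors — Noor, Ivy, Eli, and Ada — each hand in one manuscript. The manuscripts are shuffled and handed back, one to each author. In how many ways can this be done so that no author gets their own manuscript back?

9

This is the derangement count D_4: permutations of 4 items with no fixed point.
By inclusion–exclusion this is Σ_{j=0}^{4} (−1)^j C(4,j)·(4−j)!.
Computing: 24 − 24 + 12 − 4 + 1 = 9.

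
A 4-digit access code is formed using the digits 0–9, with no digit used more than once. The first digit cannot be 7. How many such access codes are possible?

4536

The first digit has 10−1 = 9 choices (anything except 7).
The remaining 3 digits are filled from the other 9 symbols without repetition: 9 × 8 × 7 = 504.
Total: 9 × 504 = 4536.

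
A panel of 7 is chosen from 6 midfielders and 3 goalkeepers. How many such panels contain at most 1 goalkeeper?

3

Split by how many goalkeepers are chosen (0 through 1).
Sum: C(3,0)·C(6,7) + C(3,1)·C(6,6) = 0 + 3 = 3.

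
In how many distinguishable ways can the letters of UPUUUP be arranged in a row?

UPUUUP has 6 letters with P appearing twice and U appearing 4 times.
The number of distinct arrangements is 6!/(4!·2!) = 720/48 = 15.

15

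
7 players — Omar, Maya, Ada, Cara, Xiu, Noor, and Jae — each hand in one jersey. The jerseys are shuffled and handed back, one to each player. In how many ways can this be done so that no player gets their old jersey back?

1854

Let Aᵢ be the assignments in which player i gets their old jersey. We want the size of the complement of A₁∪…∪A_7.
By inclusion–exclusion this is Σ_{j=0}^{7} (−1)^j C(7,j)·(7−j)!.
Computing: 5040 − 5040 + 2520 − 840 + 210 − 42 + 7 − 1 = 1854.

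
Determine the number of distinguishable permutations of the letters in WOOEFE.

180

The 6 letters of WOOEFE have repeats: E appearing twice and O appearing twice.
So there are 6! / (2!·2!) = 180 distinguishable arrangements.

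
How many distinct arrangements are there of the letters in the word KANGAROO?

10080

KANGAROO has 8 letters with A appearing twice and O appearing twice.
The number of distinct arrangements is 8!/(2!·2!) = 40320/4 = 10080.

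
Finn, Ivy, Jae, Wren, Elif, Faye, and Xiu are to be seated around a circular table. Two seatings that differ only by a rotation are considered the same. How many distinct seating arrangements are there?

720

Around a circle, 7 distinct people have 7!/7 = (6)! = 720 rotationally distinct seatings.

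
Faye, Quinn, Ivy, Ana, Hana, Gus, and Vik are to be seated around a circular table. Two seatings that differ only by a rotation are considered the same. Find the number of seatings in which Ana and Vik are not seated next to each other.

480

Without the restriction there are (6)! = 720 seatings.
Those with Ana next to Vik: fuse the pair into one unit and seat 6 units around a circle — 2·(5)! = 240.
Subtracting, 720 − 240 = 480.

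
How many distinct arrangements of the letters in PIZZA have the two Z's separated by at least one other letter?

36

There are 5!/(2!) = 60 arrangements of PIZZA in total.
If the two Z's are adjacent, glue them into one block, leaving 4 items to arrange: (4)! = 24 ways.
Subtracting, 60 − 24 = 36 arrangements keep the Z's apart.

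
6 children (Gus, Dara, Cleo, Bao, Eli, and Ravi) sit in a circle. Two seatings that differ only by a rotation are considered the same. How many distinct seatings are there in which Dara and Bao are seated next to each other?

Glue Dara and Bao into a block (2 internal orders). Seating 5 units around a circle gives (4)! arrangements.
So 2 × (4)! = 2 × 24 = 48.

48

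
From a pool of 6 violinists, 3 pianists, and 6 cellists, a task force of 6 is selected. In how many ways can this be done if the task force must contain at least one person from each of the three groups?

3915

Unrestricted: C(15,6) = 5005 ways to pick any 6 of the 15.
Selections missing a whole group: no violinists → C(9,6) = 84; no pianists → C(12,6) = 924; no cellists → C(9,6) = 84.
Add back selections omitting two groups (i.e. drawn from a single group): C(6,6) + C(3,6) + C(6,6) = 2.
By inclusion–exclusion: 5005 − 1092 + 2 = 3915.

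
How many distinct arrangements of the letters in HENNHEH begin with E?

With the first slot taken by E, it remains to arrange the other 6 letters (HNNHEH).
Those 6 letters have H appearing 3 times and N appearing twice, giving (6)!/(3!·2!) = 60.

60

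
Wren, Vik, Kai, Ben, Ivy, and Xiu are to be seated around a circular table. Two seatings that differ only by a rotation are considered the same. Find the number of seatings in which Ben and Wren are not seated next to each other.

72

Without the restriction there are (5)! = 120 seatings.
Those with Ben next to Wren: fuse the pair into one unit and seat 5 units around a circle — 2·(4)! = 48.
Subtracting, 120 − 48 = 72.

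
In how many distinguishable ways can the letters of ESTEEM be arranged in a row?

120

ESTEEM has 6 letters with E appearing 3 times.
The number of distinct arrangements is 6!/(3!) = 720/6 = 120.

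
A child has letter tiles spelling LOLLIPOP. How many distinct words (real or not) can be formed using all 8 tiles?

LOLLIPOP has 8 letters with L appearing 3 times, O appearing twice, and P appearing twice.
Dividing 8! = 40320 by 3!·2!·2! = 24 for the repeated letters gives 1680.

1680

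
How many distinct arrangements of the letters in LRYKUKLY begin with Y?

With the first slot taken by Y, it remains to arrange the other 7 letters (LRKUKLY).
Those 7 letters have K appearing twice and L appearing twice, giving (7)!/(2!·2!) = 1260.

1260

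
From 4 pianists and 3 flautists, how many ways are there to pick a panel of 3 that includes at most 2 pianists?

31

Split by how many pianists are chosen (0 through 2).
Sum: C(4,0)·C(3,3) + C(4,1)·C(3,2) + C(4,2)·C(3,1) = 1 + 12 + 18 = 31.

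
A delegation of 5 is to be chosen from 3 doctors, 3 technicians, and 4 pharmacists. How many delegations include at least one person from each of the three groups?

Total 5-person selections from all 10: C(10,5) = 252.
Subtract selections that omit an entire group: no doctors → C(7,5) = 21; no technicians → C(7,5) = 21; no pharmacists → C(6,5) = 6.
Add back selections omitting two groups (i.e. drawn from a single group): C(3,5) + C(3,5) + C(4,5) = 0.
By inclusion–exclusion: 252 − 48 + 0 = 204.

204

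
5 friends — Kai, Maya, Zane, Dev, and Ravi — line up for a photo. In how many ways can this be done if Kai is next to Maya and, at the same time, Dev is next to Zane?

Treat {Kai,Maya} as one block (2 orders) and {Dev,Zane} as another (2 orders).
That leaves 3 units to arrange: 2 × 2 × 3! = 4 × 6 = 24.

24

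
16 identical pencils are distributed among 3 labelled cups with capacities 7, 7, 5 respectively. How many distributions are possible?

10

By stars and bars, unrestricted non-negative solutions to x_1+…+x_3 = 16 number C(16+2,2) = 153.
Subtract solutions that violate a single cap (substitute x_i' = x_i − (cap_i+1)): x_1 ≥ 8 gives C(10,2) = 45; x_2 ≥ 8 gives C(10,2) = 45; x_3 ≥ 6 gives C(12,2) = 66. Together 156.
Add back pairs where two caps are both exceeded: 1 + 6 + 6 = 13.
By inclusion–exclusion the count is 153 − 156 + 13 = 10.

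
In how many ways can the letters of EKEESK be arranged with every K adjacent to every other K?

Treat the 2 copies of K as a single block. The multiset to arrange is then {KK, E, E, E, S}, 5 items in all.
That gives (5)!/(3!) = 20 arrangements.

20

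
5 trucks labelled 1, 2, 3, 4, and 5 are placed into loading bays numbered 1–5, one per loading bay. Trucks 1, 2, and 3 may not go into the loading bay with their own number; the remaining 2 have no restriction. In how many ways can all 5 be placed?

64

Let Aᵢ (for i ∈ {1, 2, 3}) be the placements that put truck i in its forbidden loading bay. Any j of these fix j positions, leaving (5−j)! ways to fill the rest, and there are C(3,j) ways to pick which j.
By inclusion–exclusion, the number of valid placements is Σ_{j=0}^{3} (−1)^j C(3,j)·(5−j)!.
Computing: 120 − 72 + 18 − 2 = 64.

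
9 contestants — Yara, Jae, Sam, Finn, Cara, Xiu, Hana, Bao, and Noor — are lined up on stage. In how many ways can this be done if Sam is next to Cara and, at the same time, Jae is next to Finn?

Treat {Sam,Cara} as one block (2 orders) and {Jae,Finn} as another (2 orders).
That leaves 7 units to arrange: 2 × 2 × 7! = 4 × 5040 = 20160.

20160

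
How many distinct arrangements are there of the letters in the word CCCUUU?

20

CCCUUU has 6 letters with C appearing 3 times and U appearing 3 times.
The number of distinct arrangements is 6!/(3!·3!) = 720/36 = 20.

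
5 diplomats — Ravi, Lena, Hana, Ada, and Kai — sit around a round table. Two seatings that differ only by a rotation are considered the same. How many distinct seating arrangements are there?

24

Fix one person's seat to break rotational symmetry; the remaining 4 people can be arranged in (4)! = 24 ways.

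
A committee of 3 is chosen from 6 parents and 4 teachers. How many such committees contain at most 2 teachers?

Split by how many teachers are chosen (0 through 2).
Sum: C(4,0)·C(6,3) + C(4,1)·C(6,2) + C(4,2)·C(6,1) = 20 + 60 + 36 = 116.

116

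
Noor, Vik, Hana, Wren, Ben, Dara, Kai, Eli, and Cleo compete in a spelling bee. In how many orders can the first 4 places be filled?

3024

There are 9 choices for 1st place, 8 for 2nd, and so on down to 6 for position 4.
That gives 9 × 8 × 7 × 6 = 3024.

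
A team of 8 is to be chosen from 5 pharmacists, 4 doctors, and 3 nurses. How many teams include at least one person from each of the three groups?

485

Unrestricted: C(12,8) = 495 ways to pick any 8 of the 12.
Selections missing a whole group: no pharmacists → C(7,8) = 0; no doctors → C(8,8) = 1; no nurses → C(9,8) = 9.
Add back selections omitting two groups (i.e. drawn from a single group): C(5,8) + C(4,8) + C(3,8) = 0.
By inclusion–exclusion: 495 − 10 + 0 = 485.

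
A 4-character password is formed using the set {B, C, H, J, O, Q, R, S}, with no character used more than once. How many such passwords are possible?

With no repetition, fill the 4 characters in order: 8 choices, then 7, down to 5.
8 × 7 × 6 × 5 = 1680.

1680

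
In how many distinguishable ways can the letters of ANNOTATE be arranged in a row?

Letter multiplicities in ANNOTATE: A×2, E×1, N×2, O×1, T×2.
The number of distinct arrangements is 8!/(2!·2!·2!) = 40320/8 = 5040.

5040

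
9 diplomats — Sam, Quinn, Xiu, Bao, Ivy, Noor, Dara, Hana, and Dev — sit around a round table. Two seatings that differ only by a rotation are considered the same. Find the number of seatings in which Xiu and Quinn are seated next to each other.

Treat {Xiu, Quinn} as one unit (2 internal orders) and seat the resulting 8 units around the table: (7)! circular arrangements.
So 2 × (7)! = 2 × 5040 = 10080.

10080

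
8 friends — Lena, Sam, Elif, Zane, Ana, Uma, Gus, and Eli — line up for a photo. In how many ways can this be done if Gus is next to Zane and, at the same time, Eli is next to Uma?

Treat {Gus,Zane} as one block (2 orders) and {Eli,Uma} as another (2 orders).
That leaves 6 units to arrange: 2 × 2 × 6! = 4 × 720 = 2880.

2880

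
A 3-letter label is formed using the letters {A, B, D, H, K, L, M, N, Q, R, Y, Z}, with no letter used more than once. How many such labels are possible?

With no repetition, fill the 3 letters in order: 12 choices, then 11, down to 10.
That product is 12 × 11 × 10 = 1320.

1320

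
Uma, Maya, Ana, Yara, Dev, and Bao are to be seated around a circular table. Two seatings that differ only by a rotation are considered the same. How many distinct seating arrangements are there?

120

Seat Uma anywhere (absorbing the rotational symmetry), then permute the other 5: (5)! = 120.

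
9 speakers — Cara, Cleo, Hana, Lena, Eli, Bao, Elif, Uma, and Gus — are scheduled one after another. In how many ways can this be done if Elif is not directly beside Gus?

282240

Of the 9! = 362880 arrangements, those with Elif and Gus adjacent number 2 × 8! = 80640 (treat the pair as a block with 2 internal orders).
Complementary counting: 362880 − 80640 = 282240.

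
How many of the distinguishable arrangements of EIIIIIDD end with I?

With the last slot taken by I, it remains to arrange the other 7 letters (EIIIIDD).
Those 7 letters have D appearing twice and I appearing 4 times, giving (7)!/(4!·2!) = 105.

105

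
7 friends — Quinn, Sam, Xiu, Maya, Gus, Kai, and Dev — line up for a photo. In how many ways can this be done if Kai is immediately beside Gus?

1440

Treat {Kai, Gus} as a single unit. There are 6 units to order, and the pair itself can be ordered 2 ways.
That gives 2 × 6! = 2 × 720 = 1440.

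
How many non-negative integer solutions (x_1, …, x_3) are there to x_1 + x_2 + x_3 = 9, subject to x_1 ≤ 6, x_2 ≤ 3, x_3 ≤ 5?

Ignoring the caps, the number of non-negative solutions to x_1+…+x_3 = 9 is C(11,2) = 55.
Subtract solutions that violate a single cap (substitute x_i' = x_i − (cap_i+1)): x_1 ≥ 7 gives C(4,2) = 6; x_2 ≥ 4 gives C(7,2) = 21; x_3 ≥ 6 gives C(5,2) = 10. Together 37.
No two caps can be exceeded simultaneously, so the pair terms are all 0.
By inclusion–exclusion the count is 55 − 37 + 0 = 18.

18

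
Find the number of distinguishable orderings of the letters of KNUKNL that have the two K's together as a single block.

Treat the 2 copies of K as a single block. The multiset to arrange is then {KK, L, N, N, U}, 5 items in all.
That gives (5)!/(2!) = 60 arrangements.

60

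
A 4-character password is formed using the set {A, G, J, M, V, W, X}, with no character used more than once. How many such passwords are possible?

Choose and order 4 of the 7 symbols: the first character has 7 options, the next 6, then 5, 4.
That product is 7 × 6 × 5 × 4 = 840.

840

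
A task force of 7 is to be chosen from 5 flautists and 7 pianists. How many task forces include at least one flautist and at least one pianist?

Unrestricted: C(12,7) = 792 ways to pick any 7 of the 12.
Selections missing a whole group: no flautists → C(7,7) = 1; no pianists → C(5,7) = 0.
Both groups omitted at once is impossible, so 792 − 1 = 791.

791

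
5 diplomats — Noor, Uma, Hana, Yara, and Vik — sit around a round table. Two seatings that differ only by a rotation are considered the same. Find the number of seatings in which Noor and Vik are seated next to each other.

12

Treat {Noor, Vik} as one unit (2 internal orders) and seat the resulting 4 units around the table: (3)! circular arrangements.
So 2 × (3)! = 2 × 6 = 12.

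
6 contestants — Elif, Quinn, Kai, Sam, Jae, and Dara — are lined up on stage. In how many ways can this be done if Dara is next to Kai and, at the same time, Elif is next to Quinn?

96

Treat {Dara,Kai} as one block (2 orders) and {Elif,Quinn} as another (2 orders).
That leaves 4 units to arrange: 2 × 2 × 4! = 4 × 24 = 96.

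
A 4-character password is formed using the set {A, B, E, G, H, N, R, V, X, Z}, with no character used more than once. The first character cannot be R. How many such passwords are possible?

The first character has 10−1 = 9 choices (anything except R).
The remaining 3 characters are filled from the other 9 symbols without repetition: 9 × 8 × 7 = 504.
Total: 9 × 504 = 4536.

4536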